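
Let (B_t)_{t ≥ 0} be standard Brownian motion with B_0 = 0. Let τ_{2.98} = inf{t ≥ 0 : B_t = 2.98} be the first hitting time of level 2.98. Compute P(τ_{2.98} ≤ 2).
P(τ_{2.98} ≤ 2) = 2(1 − Φ(2.98/√2)) = 2(1 − Φ(2.1072)) ≈ 0.0351

By the reflection principle for standard BM, P(τ_b ≤ t) = 2 · P(B_t ≥ b). Since B_t ~ N(0, t), P(B_t ≥ 2.98) = 1 − Φ(2.98/√t) = 1 − Φ(2.98/√2) = 1 − Φ(2.1072) ≈ 0.01755. Doubling: P(τ_{2.98} ≤ 2) ≈ 2 · 0.01755 = 0.03510 ≈ 0.0351.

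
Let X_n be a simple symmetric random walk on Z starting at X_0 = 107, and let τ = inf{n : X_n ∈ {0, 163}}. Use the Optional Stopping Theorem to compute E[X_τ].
E[X_τ] = 107

X_n is a martingale and τ is a bounded-mean stopping time (indeed τ is finite a.s. with bounded expectation since the walk is in a bounded region). By the OST, E[X_τ] = E[X_0] = 107. Equivalently: E[X_τ] = 163 · P(hit 163 first) + 0 · P(hit 0 first) = 163 · (107/163) = 107.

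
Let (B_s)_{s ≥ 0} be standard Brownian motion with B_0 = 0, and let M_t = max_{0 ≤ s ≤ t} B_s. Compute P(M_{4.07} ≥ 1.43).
P(M_{4.07} ≥ 1.43) = 2·P(B_{4.07} ≥ 1.43) = 2(1 − Φ(1.43/√4.07)) ≈ 0.4784

By the reflection principle for Brownian motion, P(M_t ≥ a) = 2 · P(B_t ≥ a) for a ≥ 0. Since B_t ~ N(0, t), P(B_t ≥ 1.43) = 1 − Φ(1.43/√t) = 1 − Φ(1.43/√4.07) = 1 − Φ(0.7088). So
  P(M_{4.07} ≥ 1.43) = 2(1 − Φ(0.7088)) ≈ 0.4784.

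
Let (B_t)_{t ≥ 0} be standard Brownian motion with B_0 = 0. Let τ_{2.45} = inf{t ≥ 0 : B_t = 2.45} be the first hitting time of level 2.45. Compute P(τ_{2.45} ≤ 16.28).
P(τ_{2.45} ≤ 16.28) = 2(1 − Φ(2.45/√16.28)) = 2(1 − Φ(0.6072)) ≈ 0.5437

By the reflection principle for standard BM, P(τ_b ≤ t) = 2 · P(B_t ≥ b). Since B_t ~ N(0, t), P(B_t ≥ 2.45) = 1 − Φ(2.45/√t) = 1 − Φ(2.45/√16.28) = 1 − Φ(0.6072) ≈ 0.27186. Doubling: P(τ_{2.45} ≤ 16.28) ≈ 2 · 0.27186 = 0.54372 ≈ 0.5437.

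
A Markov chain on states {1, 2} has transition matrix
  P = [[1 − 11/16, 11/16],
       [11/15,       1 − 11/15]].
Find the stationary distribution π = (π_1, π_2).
π_1 = 16/31, π_2 = 15/31

Solve πP = π with π_1 + π_2 = 1. From πP = π: π_1 · (1 − 11/16) + π_2 · 11/15 = π_1 ⇒ π_2 · 11/15 = π_1 · 11/16 ⇒ π_2/π_1 = (11/16)/(11/15) = 15/16. Together with π_1 + π_2 = 1:
  π_1 = (11/15)/(11/16 + 11/15) = (11/15)/(341/240) = 16/31,
  π_2 = (11/16)/(11/16 + 11/15) = (11/16)/(341/240) = 15/31.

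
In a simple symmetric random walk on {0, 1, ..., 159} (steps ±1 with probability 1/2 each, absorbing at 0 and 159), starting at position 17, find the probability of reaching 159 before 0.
P(hit 159 before 0) = 17/159

Let u_k = P(hit 159 before 0 | start at k). Then u_0 = 0, u_159 = 1, and u_k = u_{k-1}/2 + u_{k+1}/2 for 1 ≤ k ≤ 158. This harmonic recurrence is solved by u_k = k/159, giving u_17 = 17/159.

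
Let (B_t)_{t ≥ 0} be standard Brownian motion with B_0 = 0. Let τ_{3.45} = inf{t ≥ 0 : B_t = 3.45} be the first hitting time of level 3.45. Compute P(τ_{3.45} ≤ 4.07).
P(τ_{3.45} ≤ 4.07) = 2(1 − Φ(3.45/√4.07)) = 2(1 − Φ(1.7101)) ≈ 0.0872

By the reflection principle for standard BM, P(τ_b ≤ t) = 2 · P(B_t ≥ b). Since B_t ~ N(0, t), P(B_t ≥ 3.45) = 1 − Φ(3.45/√t) = 1 − Φ(3.45/√4.07) = 1 − Φ(1.7101) ≈ 0.04362. Doubling: P(τ_{3.45} ≤ 4.07) ≈ 2 · 0.04362 = 0.08724 ≈ 0.0872.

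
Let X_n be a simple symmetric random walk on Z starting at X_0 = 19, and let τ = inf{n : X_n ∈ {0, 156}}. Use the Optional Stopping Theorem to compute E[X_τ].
E[X_τ] = 19

X_n is a martingale and τ is a bounded-mean stopping time (indeed τ is finite a.s. with bounded expectation since the walk is in a bounded region). By the OST, E[X_τ] = E[X_0] = 19. Equivalently: E[X_τ] = 156 · P(hit 156 first) + 0 · P(hit 0 first) = 156 · (19/156) = 19.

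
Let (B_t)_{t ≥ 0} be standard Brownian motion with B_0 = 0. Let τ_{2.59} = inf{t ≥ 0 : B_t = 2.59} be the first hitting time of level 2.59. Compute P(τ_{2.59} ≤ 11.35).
P(τ_{2.59} ≤ 11.35) = 2(1 − Φ(2.59/√11.35)) = 2(1 − Φ(0.7688)) ≈ 0.4420

By the reflection principle for standard BM, P(τ_b ≤ t) = 2 · P(B_t ≥ b). Since B_t ~ N(0, t), P(B_t ≥ 2.59) = 1 − Φ(2.59/√t) = 1 − Φ(2.59/√11.35) = 1 − Φ(0.7688) ≈ 0.22101. Doubling: P(τ_{2.59} ≤ 11.35) ≈ 2 · 0.22101 = 0.44202 ≈ 0.4420.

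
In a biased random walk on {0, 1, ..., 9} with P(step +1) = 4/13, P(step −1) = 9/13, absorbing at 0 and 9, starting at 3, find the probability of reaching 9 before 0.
P(hit 9 before 0) = (1 − (9/4)^3) / (1 − (9/4)^9) = 4096/582193

Let u_k denote P(reach 9 before 0 | start at k). Boundary: u_0 = 0, u_9 = 1. Recurrence: u_k = 4/13·u_{k+1} + 9/13·u_{k-1} for 1 ≤ k ≤ 8. Try u_k = A + B·r^k with r = q/p = (9/13)/(4/13) = 9/4. Substitution satisfies the recurrence; boundary conditions give:
  u_k = (1 − r^k) / (1 − r^N) = (1 − (9/4)^3) / (1 − (9/4)^9) = 4096/582193.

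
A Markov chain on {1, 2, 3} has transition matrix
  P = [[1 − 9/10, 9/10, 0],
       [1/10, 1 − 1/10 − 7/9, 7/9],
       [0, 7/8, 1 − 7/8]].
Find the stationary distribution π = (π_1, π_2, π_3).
π = (1/18, 1/2, 4/9)

This is a birth-death chain on three states, which satisfies detailed balance: π_1 · P_{12} = π_2 · P_{21} and π_2 · P_{23} = π_3 · P_{32}.
From π_1 · 9/10 = π_2 · 1/10: π_2/π_1 = (9/10)/(1/10) = 9.
From π_2 · 7/9 = π_3 · 7/8: π_3/π_2 = (7/9)/(7/8) = 8/9.
Take π_1 proportional to 1; then unnormalized π = (1, 9, 8). Normalize by dividing by the sum 18:
  π = (1/18, 1/2, 4/9).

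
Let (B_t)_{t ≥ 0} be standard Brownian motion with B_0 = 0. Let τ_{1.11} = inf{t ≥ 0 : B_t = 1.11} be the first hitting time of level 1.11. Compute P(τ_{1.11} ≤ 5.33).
P(τ_{1.11} ≤ 5.33) = 2(1 − Φ(1.11/√5.33)) = 2(1 − Φ(0.4808)) ≈ 0.6307

By the reflection principle for standard BM, P(τ_b ≤ t) = 2 · P(B_t ≥ b). Since B_t ~ N(0, t), P(B_t ≥ 1.11) = 1 − Φ(1.11/√t) = 1 − Φ(1.11/√5.33) = 1 − Φ(0.4808) ≈ 0.31533. Doubling: P(τ_{1.11} ≤ 5.33) ≈ 2 · 0.31533 = 0.63066 ≈ 0.6307.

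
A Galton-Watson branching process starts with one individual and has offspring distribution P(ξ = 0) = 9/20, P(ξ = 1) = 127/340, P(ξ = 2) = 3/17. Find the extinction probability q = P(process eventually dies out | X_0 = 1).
q = 1

Mean offspring μ = 0·9/20 + 1·127/340 + 2·3/17 = 247/340 ≤ 1. For μ ≤ 1 with offspring not concentrated at 1, the Galton-Watson process goes extinct almost surely, so q = 1.
(Algebraic check: The pgf is f(s) = 9/20 + 127/340·s + 3/17·s². The extinction probability q is the smallest fixed point of f in [0, 1]. Setting s = f(s):
  3/17·s² + (127/340 − 1)·s + 9/20 = 0
  3/17·s² − (9/20 + 3/17)·s + 9/20 = 0
which factors as (s − 1)·(3/17·s − 9/20) = 0, giving roots s = 1 and s = (9/20)/(3/17) = 51/20. Since 51/20 ≥ 1, the smallest root in [0, 1] is s = 1.)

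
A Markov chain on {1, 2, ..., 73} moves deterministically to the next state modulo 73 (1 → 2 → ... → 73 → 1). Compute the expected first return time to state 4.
E[T_4 | X_0 = 4] = 73

The chain cycles deterministically, so starting at state 4 it returns in exactly 73 steps. Equivalently, the stationary distribution is uniform π_j = 1/73 for every state j, so by Kac's formula E[T_4] = 1/π_4 = 73.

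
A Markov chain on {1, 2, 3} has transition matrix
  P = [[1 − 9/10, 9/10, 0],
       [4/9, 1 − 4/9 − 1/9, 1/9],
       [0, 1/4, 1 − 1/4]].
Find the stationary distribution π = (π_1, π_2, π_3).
π = (40/157, 81/157, 36/157)

This is a birth-death chain on three states, which satisfies detailed balance: π_1 · P_{12} = π_2 · P_{21} and π_2 · P_{23} = π_3 · P_{32}.
From π_1 · 9/10 = π_2 · 4/9: π_2/π_1 = (9/10)/(4/9) = 81/40.
From π_2 · 1/9 = π_3 · 1/4: π_3/π_2 = (1/9)/(1/4) = 4/9.
Take π_1 proportional to 1; then unnormalized π = (1, 81/40, 9/10). Normalize by dividing by the sum 157/40:
  π = (40/157, 81/157, 36/157).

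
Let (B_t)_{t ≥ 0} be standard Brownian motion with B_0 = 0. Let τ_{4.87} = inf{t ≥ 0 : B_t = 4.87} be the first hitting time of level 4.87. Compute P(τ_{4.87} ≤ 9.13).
P(τ_{4.87} ≤ 9.13) = 2(1 − Φ(4.87/√9.13)) = 2(1 − Φ(1.6117)) ≈ 0.1070

By the reflection principle for standard BM, P(τ_b ≤ t) = 2 · P(B_t ≥ b). Since B_t ~ N(0, t), P(B_t ≥ 4.87) = 1 − Φ(4.87/√t) = 1 − Φ(4.87/√9.13) = 1 − Φ(1.6117) ≈ 0.05351. Doubling: P(τ_{4.87} ≤ 9.13) ≈ 2 · 0.05351 = 0.10702 ≈ 0.1070.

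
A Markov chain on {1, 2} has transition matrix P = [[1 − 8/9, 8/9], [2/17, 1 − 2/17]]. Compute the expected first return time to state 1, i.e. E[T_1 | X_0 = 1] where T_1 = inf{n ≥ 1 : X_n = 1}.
E[T_1 | X_0 = 1] = 1/π_1 = 77/9

For an irreducible recurrent Markov chain with stationary distribution π, E[T_i | X_0 = i] = 1/π_i (Kac's formula). Here π_1 = (2/17)/(8/9 + 2/17) = (2/17)/(154/153) = 9/77, so E[T_1 | X_0 = 1] = 1/π_1 = (8/9 + 2/17)/(2/17) = (154/153)/(2/17) = 77/9.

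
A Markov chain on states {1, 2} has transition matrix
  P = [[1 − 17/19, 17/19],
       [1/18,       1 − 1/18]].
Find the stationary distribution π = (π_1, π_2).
π_1 = 19/325, π_2 = 306/325

Solve πP = π with π_1 + π_2 = 1. From πP = π: π_1 · (1 − 17/19) + π_2 · 1/18 = π_1 ⇒ π_2 · 1/18 = π_1 · 17/19 ⇒ π_2/π_1 = (17/19)/(1/18) = 306/19. Together with π_1 + π_2 = 1:
  π_1 = (1/18)/(17/19 + 1/18) = (1/18)/(325/342) = 19/325,
  π_2 = (17/19)/(17/19 + 1/18) = (17/19)/(325/342) = 306/325.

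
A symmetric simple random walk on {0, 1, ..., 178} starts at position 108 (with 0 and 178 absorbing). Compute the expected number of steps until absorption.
E[τ | X_0 = 108] = 7560

Let v_k = E[τ | X_0 = k]. Boundary: v_0 = v_178 = 0. Recurrence: v_k = 1 + (v_{k-1} + v_{k+1})/2 for 1 ≤ k ≤ 177. The particular solution to v_k − (v_{k-1} + v_{k+1})/2 = 1 is v_k = −k^2. Adding homogeneous solution A + B k and matching boundaries gives v_k = k (178 − k). Substituting k = 108: v_108 = 108 · 70 = 7560.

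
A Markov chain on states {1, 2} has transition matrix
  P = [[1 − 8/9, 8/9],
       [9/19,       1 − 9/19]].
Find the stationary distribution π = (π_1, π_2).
π_1 = 81/233, π_2 = 152/233

Solve πP = π with π_1 + π_2 = 1. From πP = π: π_1 · (1 − 8/9) + π_2 · 9/19 = π_1 ⇒ π_2 · 9/19 = π_1 · 8/9 ⇒ π_2/π_1 = (8/9)/(9/19) = 152/81. Together with π_1 + π_2 = 1:
  π_1 = (9/19)/(8/9 + 9/19) = (9/19)/(233/171) = 81/233,
  π_2 = (8/9)/(8/9 + 9/19) = (8/9)/(233/171) = 152/233.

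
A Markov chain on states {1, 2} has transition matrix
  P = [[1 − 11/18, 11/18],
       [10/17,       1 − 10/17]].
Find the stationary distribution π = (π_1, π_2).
π_1 = 180/367, π_2 = 187/367

Solve πP = π with π_1 + π_2 = 1. From πP = π: π_1 · (1 − 11/18) + π_2 · 10/17 = π_1 ⇒ π_2 · 10/17 = π_1 · 11/18 ⇒ π_2/π_1 = (11/18)/(10/17) = 187/180. Together with π_1 + π_2 = 1:
  π_1 = (10/17)/(11/18 + 10/17) = (10/17)/(367/306) = 180/367,
  π_2 = (11/18)/(11/18 + 10/17) = (11/18)/(367/306) = 187/367.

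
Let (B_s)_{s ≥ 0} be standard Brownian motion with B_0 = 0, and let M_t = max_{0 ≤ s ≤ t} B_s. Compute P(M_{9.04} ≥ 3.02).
P(M_{9.04} ≥ 3.02) = 2·P(B_{9.04} ≥ 3.02) = 2(1 − Φ(3.02/√9.04)) ≈ 0.3152

By the reflection principle for Brownian motion, P(M_t ≥ a) = 2 · P(B_t ≥ a) for a ≥ 0. Since B_t ~ N(0, t), P(B_t ≥ 3.02) = 1 − Φ(3.02/√t) = 1 − Φ(3.02/√9.04) = 1 − Φ(1.0044). So
  P(M_{9.04} ≥ 3.02) = 2(1 − Φ(1.0044)) ≈ 0.3152.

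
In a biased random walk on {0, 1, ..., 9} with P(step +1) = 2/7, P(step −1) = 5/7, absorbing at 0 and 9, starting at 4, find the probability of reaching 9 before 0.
P(hit 9 before 0) = (1 − (5/2)^4) / (1 − (5/2)^9) = 6496/650871

Let u_k denote P(reach 9 before 0 | start at k). Boundary: u_0 = 0, u_9 = 1. Recurrence: u_k = 2/7·u_{k+1} + 5/7·u_{k-1} for 1 ≤ k ≤ 8. Try u_k = A + B·r^k with r = q/p = (5/7)/(2/7) = 5/2. Substitution satisfies the recurrence; boundary conditions give:
  u_k = (1 − r^k) / (1 − r^N) = (1 − (5/2)^4) / (1 − (5/2)^9) = 6496/650871.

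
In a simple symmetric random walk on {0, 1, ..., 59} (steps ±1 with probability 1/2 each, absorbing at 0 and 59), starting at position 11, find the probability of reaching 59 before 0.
P(hit 59 before 0) = 11/59

Let u_k = P(hit 59 before 0 | start at k). Then u_0 = 0, u_59 = 1, and u_k = u_{k-1}/2 + u_{k+1}/2 for 1 ≤ k ≤ 58. This harmonic recurrence is solved by u_k = k/59, giving u_11 = 11/59.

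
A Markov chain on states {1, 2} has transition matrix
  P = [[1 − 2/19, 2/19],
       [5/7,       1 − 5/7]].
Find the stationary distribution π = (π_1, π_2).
π_1 = 95/109, π_2 = 14/109

Solve πP = π with π_1 + π_2 = 1. From πP = π: π_1 · (1 − 2/19) + π_2 · 5/7 = π_1 ⇒ π_2 · 5/7 = π_1 · 2/19 ⇒ π_2/π_1 = (2/19)/(5/7) = 14/95. Together with π_1 + π_2 = 1:
  π_1 = (5/7)/(2/19 + 5/7) = (5/7)/(109/133) = 95/109,
  π_2 = (2/19)/(2/19 + 5/7) = (2/19)/(109/133) = 14/109.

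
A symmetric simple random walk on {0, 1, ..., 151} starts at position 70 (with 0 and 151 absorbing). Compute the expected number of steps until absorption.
E[τ | X_0 = 70] = 5670

Let v_k = E[τ | X_0 = k]. Boundary: v_0 = v_151 = 0. Recurrence: v_k = 1 + (v_{k-1} + v_{k+1})/2 for 1 ≤ k ≤ 150. The particular solution to v_k − (v_{k-1} + v_{k+1})/2 = 1 is v_k = −k^2. Adding homogeneous solution A + B k and matching boundaries gives v_k = k (151 − k). Substituting k = 70: v_70 = 70 · 81 = 5670.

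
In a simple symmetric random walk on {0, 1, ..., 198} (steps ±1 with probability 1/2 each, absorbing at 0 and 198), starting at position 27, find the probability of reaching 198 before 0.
P(hit 198 before 0) = 27/198 = 3/22

Let u_k = P(hit 198 before 0 | start at k). Then u_0 = 0, u_198 = 1, and u_k = u_{k-1}/2 + u_{k+1}/2 for 1 ≤ k ≤ 197. This harmonic recurrence is solved by u_k = k/198, giving u_27 = 27/198 = 3/22.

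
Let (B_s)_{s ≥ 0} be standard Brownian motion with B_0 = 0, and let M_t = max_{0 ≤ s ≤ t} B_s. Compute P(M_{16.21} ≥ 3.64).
P(M_{16.21} ≥ 3.64) = 2·P(B_{16.21} ≥ 3.64) = 2(1 − Φ(3.64/√16.21)) ≈ 0.3659

By the reflection principle for Brownian motion, P(M_t ≥ a) = 2 · P(B_t ≥ a) for a ≥ 0. Since B_t ~ N(0, t), P(B_t ≥ 3.64) = 1 − Φ(3.64/√t) = 1 − Φ(3.64/√16.21) = 1 − Φ(0.9041). So
  P(M_{16.21} ≥ 3.64) = 2(1 − Φ(0.9041)) ≈ 0.3659.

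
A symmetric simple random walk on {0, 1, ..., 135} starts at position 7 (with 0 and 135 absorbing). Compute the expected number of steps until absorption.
E[τ | X_0 = 7] = 896

Let v_k = E[τ | X_0 = k]. Boundary: v_0 = v_135 = 0. Recurrence: v_k = 1 + (v_{k-1} + v_{k+1})/2 for 1 ≤ k ≤ 134. The particular solution to v_k − (v_{k-1} + v_{k+1})/2 = 1 is v_k = −k^2. Adding homogeneous solution A + B k and matching boundaries gives v_k = k (135 − k). Substituting k = 7: v_7 = 7 · 128 = 896.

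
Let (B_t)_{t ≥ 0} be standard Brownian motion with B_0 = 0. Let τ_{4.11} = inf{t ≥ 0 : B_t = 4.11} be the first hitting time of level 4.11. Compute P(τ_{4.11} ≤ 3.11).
P(τ_{4.11} ≤ 3.11) = 2(1 − Φ(4.11/√3.11)) = 2(1 − Φ(2.3306)) ≈ 0.0198

By the reflection principle for standard BM, P(τ_b ≤ t) = 2 · P(B_t ≥ b). Since B_t ~ N(0, t), P(B_t ≥ 4.11) = 1 − Φ(4.11/√t) = 1 − Φ(4.11/√3.11) = 1 − Φ(2.3306) ≈ 0.00989. Doubling: P(τ_{4.11} ≤ 3.11) ≈ 2 · 0.00989 = 0.01978 ≈ 0.0198.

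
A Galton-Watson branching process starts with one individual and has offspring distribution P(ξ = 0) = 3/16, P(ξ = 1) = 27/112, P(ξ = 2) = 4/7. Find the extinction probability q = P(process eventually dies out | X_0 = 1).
q = 21/64

The pgf is f(s) = 3/16 + 27/112·s + 4/7·s². The extinction probability q is the smallest fixed point of f in [0, 1]. Setting s = f(s):
  4/7·s² + (27/112 − 1)·s + 3/16 = 0
  4/7·s² − (3/16 + 4/7)·s + 3/16 = 0
which factors as (s − 1)·(4/7·s − 3/16) = 0, giving roots s = 1 and s = (3/16)/(4/7) = 21/64.
Mean offspring μ = 27/112 + 2·4/7 = 155/112 > 1 (supercritical), so q < 1. The extinction probability is the smaller root: q = (3/16)/(4/7) = 21/64.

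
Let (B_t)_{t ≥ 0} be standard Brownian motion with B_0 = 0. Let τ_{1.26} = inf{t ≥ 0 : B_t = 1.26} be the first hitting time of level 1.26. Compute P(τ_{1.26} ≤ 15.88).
P(τ_{1.26} ≤ 15.88) = 2(1 − Φ(1.26/√15.88)) = 2(1 − Φ(0.3162)) ≈ 0.7519

By the reflection principle for standard BM, P(τ_b ≤ t) = 2 · P(B_t ≥ b). Since B_t ~ N(0, t), P(B_t ≥ 1.26) = 1 − Φ(1.26/√t) = 1 − Φ(1.26/√15.88) = 1 − Φ(0.3162) ≈ 0.37593. Doubling: P(τ_{1.26} ≤ 15.88) ≈ 2 · 0.37593 = 0.75186 ≈ 0.7519.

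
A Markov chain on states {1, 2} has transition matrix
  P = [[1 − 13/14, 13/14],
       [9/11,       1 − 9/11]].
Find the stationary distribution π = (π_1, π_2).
π_1 = 126/269, π_2 = 143/269

Solve πP = π with π_1 + π_2 = 1. From πP = π: π_1 · (1 − 13/14) + π_2 · 9/11 = π_1 ⇒ π_2 · 9/11 = π_1 · 13/14 ⇒ π_2/π_1 = (13/14)/(9/11) = 143/126. Together with π_1 + π_2 = 1:
  π_1 = (9/11)/(13/14 + 9/11) = (9/11)/(269/154) = 126/269,
  π_2 = (13/14)/(13/14 + 9/11) = (13/14)/(269/154) = 143/269.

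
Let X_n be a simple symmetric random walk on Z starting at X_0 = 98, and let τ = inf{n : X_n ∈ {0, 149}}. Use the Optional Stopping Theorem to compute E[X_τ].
E[X_τ] = 98

X_n is a martingale and τ is a bounded-mean stopping time (indeed τ is finite a.s. with bounded expectation since the walk is in a bounded region). By the OST, E[X_τ] = E[X_0] = 98. Equivalently: E[X_τ] = 149 · P(hit 149 first) + 0 · P(hit 0 first) = 149 · (98/149) = 98.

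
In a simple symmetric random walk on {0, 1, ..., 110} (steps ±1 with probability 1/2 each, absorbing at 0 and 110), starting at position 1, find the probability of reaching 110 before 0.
P(hit 110 before 0) = 1/110

Let u_k = P(hit 110 before 0 | start at k). Then u_0 = 0, u_110 = 1, and u_k = u_{k-1}/2 + u_{k+1}/2 for 1 ≤ k ≤ 109. This harmonic recurrence is solved by u_k = k/110, giving u_1 = 1/110.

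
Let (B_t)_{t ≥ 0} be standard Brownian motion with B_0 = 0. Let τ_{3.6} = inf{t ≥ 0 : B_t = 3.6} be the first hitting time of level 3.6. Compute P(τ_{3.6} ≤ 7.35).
P(τ_{3.6} ≤ 7.35) = 2(1 − Φ(3.6/√7.35)) = 2(1 − Φ(1.3279)) ≈ 0.1842

By the reflection principle for standard BM, P(τ_b ≤ t) = 2 · P(B_t ≥ b). Since B_t ~ N(0, t), P(B_t ≥ 3.6) = 1 − Φ(3.6/√t) = 1 − Φ(3.6/√7.35) = 1 − Φ(1.3279) ≈ 0.09211. Doubling: P(τ_{3.6} ≤ 7.35) ≈ 2 · 0.09211 = 0.18422 ≈ 0.1842.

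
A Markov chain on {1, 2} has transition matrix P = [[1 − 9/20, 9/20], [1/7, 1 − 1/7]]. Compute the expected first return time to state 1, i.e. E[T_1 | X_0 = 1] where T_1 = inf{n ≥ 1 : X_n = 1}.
E[T_1 | X_0 = 1] = 1/π_1 = 83/20

For an irreducible recurrent Markov chain with stationary distribution π, E[T_i | X_0 = i] = 1/π_i (Kac's formula). Here π_1 = (1/7)/(9/20 + 1/7) = (1/7)/(83/140) = 20/83, so E[T_1 | X_0 = 1] = 1/π_1 = (9/20 + 1/7)/(1/7) = (83/140)/(1/7) = 83/20.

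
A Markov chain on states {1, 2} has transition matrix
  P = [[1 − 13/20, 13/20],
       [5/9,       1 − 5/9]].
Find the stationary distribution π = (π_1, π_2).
π_1 = 100/217, π_2 = 117/217

Solve πP = π with π_1 + π_2 = 1. From πP = π: π_1 · (1 − 13/20) + π_2 · 5/9 = π_1 ⇒ π_2 · 5/9 = π_1 · 13/20 ⇒ π_2/π_1 = (13/20)/(5/9) = 117/100. Together with π_1 + π_2 = 1:
  π_1 = (5/9)/(13/20 + 5/9) = (5/9)/(217/180) = 100/217,
  π_2 = (13/20)/(13/20 + 5/9) = (13/20)/(217/180) = 117/217.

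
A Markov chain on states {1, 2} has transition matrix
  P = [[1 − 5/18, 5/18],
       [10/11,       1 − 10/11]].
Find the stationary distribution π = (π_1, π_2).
π_1 = 36/47, π_2 = 11/47

Solve πP = π with π_1 + π_2 = 1. From πP = π: π_1 · (1 − 5/18) + π_2 · 10/11 = π_1 ⇒ π_2 · 10/11 = π_1 · 5/18 ⇒ π_2/π_1 = (5/18)/(10/11) = 11/36. Together with π_1 + π_2 = 1:
  π_1 = (10/11)/(5/18 + 10/11) = (10/11)/(235/198) = 36/47,
  π_2 = (5/18)/(5/18 + 10/11) = (5/18)/(235/198) = 11/47.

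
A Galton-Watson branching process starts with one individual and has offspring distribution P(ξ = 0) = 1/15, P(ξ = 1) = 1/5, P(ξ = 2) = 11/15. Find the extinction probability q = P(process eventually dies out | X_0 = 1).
q = 1/11

The pgf is f(s) = 1/15 + 1/5·s + 11/15·s². The extinction probability q is the smallest fixed point of f in [0, 1]. Setting s = f(s):
  11/15·s² + (1/5 − 1)·s + 1/15 = 0
  11/15·s² − (1/15 + 11/15)·s + 1/15 = 0
which factors as (s − 1)·(11/15·s − 1/15) = 0, giving roots s = 1 and s = (1/15)/(11/15) = 1/11.
Mean offspring μ = 1/5 + 2·11/15 = 5/3 > 1 (supercritical), so q < 1. The extinction probability is the smaller root: q = (1/15)/(11/15) = 1/11.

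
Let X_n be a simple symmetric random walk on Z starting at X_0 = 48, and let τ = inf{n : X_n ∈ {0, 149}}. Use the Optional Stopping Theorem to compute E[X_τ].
E[X_τ] = 48

X_n is a martingale and τ is a bounded-mean stopping time (indeed τ is finite a.s. with bounded expectation since the walk is in a bounded region). By the OST, E[X_τ] = E[X_0] = 48. Equivalently: E[X_τ] = 149 · P(hit 149 first) + 0 · P(hit 0 first) = 149 · (48/149) = 48.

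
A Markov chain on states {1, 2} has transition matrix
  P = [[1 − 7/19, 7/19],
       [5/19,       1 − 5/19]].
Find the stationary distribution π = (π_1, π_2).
π_1 = 5/12, π_2 = 7/12

Solve πP = π with π_1 + π_2 = 1. From πP = π: π_1 · (1 − 7/19) + π_2 · 5/19 = π_1 ⇒ π_2 · 5/19 = π_1 · 7/19 ⇒ π_2/π_1 = (7/19)/(5/19) = 7/5. Together with π_1 + π_2 = 1:
  π_1 = (5/19)/(7/19 + 5/19) = (5/19)/(12/19) = 5/12,
  π_2 = (7/19)/(7/19 + 5/19) = (7/19)/(12/19) = 7/12.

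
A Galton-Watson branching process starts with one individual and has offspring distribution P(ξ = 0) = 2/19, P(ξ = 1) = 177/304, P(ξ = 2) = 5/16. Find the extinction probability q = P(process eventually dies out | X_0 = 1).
q = 32/95

The pgf is f(s) = 2/19 + 177/304·s + 5/16·s². The extinction probability q is the smallest fixed point of f in [0, 1]. Setting s = f(s):
  5/16·s² + (177/304 − 1)·s + 2/19 = 0
  5/16·s² − (2/19 + 5/16)·s + 2/19 = 0
which factors as (s − 1)·(5/16·s − 2/19) = 0, giving roots s = 1 and s = (2/19)/(5/16) = 32/95.
Mean offspring μ = 177/304 + 2·5/16 = 367/304 > 1 (supercritical), so q < 1. The extinction probability is the smaller root: q = (2/19)/(5/16) = 32/95.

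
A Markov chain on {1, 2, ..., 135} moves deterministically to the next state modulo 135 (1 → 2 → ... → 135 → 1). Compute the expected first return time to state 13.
E[T_13 | X_0 = 13] = 135

The chain cycles deterministically, so starting at state 13 it returns in exactly 135 steps. Equivalently, the stationary distribution is uniform π_j = 1/135 for every state j, so by Kac's formula E[T_13] = 1/π_13 = 135.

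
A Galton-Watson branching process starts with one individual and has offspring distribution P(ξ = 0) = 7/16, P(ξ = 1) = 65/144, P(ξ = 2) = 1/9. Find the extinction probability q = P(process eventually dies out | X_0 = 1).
q = 1

Mean offspring μ = 0·7/16 + 1·65/144 + 2·1/9 = 97/144 ≤ 1. For μ ≤ 1 with offspring not concentrated at 1, the Galton-Watson process goes extinct almost surely, so q = 1.
(Algebraic check: The pgf is f(s) = 7/16 + 65/144·s + 1/9·s². The extinction probability q is the smallest fixed point of f in [0, 1]. Setting s = f(s):
  1/9·s² + (65/144 − 1)·s + 7/16 = 0
  1/9·s² − (7/16 + 1/9)·s + 7/16 = 0
which factors as (s − 1)·(1/9·s − 7/16) = 0, giving roots s = 1 and s = (7/16)/(1/9) = 63/16. Since 63/16 ≥ 1, the smallest root in [0, 1] is s = 1.)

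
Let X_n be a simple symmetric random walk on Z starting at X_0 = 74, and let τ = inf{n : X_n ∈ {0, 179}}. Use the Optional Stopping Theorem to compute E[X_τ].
E[X_τ] = 74

X_n is a martingale and τ is a bounded-mean stopping time (indeed τ is finite a.s. with bounded expectation since the walk is in a bounded region). By the OST, E[X_τ] = E[X_0] = 74. Equivalently: E[X_τ] = 179 · P(hit 179 first) + 0 · P(hit 0 first) = 179 · (74/179) = 74.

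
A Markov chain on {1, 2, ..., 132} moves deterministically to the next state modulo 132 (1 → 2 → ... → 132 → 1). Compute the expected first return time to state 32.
E[T_32 | X_0 = 32] = 132

The chain cycles deterministically, so starting at state 32 it returns in exactly 132 steps. Equivalently, the stationary distribution is uniform π_j = 1/132 for every state j, so by Kac's formula E[T_32] = 1/π_32 = 132.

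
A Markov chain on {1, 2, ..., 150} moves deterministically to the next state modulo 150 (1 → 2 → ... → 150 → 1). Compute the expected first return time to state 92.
E[T_92 | X_0 = 92] = 150

The chain cycles deterministically, so starting at state 92 it returns in exactly 150 steps. Equivalently, the stationary distribution is uniform π_j = 1/150 for every state j, so by Kac's formula E[T_92] = 1/π_92 = 150.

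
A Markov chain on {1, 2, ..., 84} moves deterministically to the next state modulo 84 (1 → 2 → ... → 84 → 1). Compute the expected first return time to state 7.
E[T_7 | X_0 = 7] = 84

The chain cycles deterministically, so starting at state 7 it returns in exactly 84 steps. Equivalently, the stationary distribution is uniform π_j = 1/84 for every state j, so by Kac's formula E[T_7] = 1/π_7 = 84.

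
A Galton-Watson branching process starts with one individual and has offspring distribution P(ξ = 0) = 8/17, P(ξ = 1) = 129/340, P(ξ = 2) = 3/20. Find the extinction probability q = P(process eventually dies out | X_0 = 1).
q = 1

Mean offspring μ = 0·8/17 + 1·129/340 + 2·3/20 = 231/340 ≤ 1. For μ ≤ 1 with offspring not concentrated at 1, the Galton-Watson process goes extinct almost surely, so q = 1.
(Algebraic check: The pgf is f(s) = 8/17 + 129/340·s + 3/20·s². The extinction probability q is the smallest fixed point of f in [0, 1]. Setting s = f(s):
  3/20·s² + (129/340 − 1)·s + 8/17 = 0
  3/20·s² − (8/17 + 3/20)·s + 8/17 = 0
which factors as (s − 1)·(3/20·s − 8/17) = 0, giving roots s = 1 and s = (8/17)/(3/20) = 160/51. Since 160/51 ≥ 1, the smallest root in [0, 1] is s = 1.)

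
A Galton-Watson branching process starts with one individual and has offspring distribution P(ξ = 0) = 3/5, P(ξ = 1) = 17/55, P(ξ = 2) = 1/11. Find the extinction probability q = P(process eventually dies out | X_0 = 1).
q = 1

Mean offspring μ = 0·3/5 + 1·17/55 + 2·1/11 = 27/55 ≤ 1. For μ ≤ 1 with offspring not concentrated at 1, the Galton-Watson process goes extinct almost surely, so q = 1.
(Algebraic check: The pgf is f(s) = 3/5 + 17/55·s + 1/11·s². The extinction probability q is the smallest fixed point of f in [0, 1]. Setting s = f(s):
  1/11·s² + (17/55 − 1)·s + 3/5 = 0
  1/11·s² − (3/5 + 1/11)·s + 3/5 = 0
which factors as (s − 1)·(1/11·s − 3/5) = 0, giving roots s = 1 and s = (3/5)/(1/11) = 33/5. Since 33/5 ≥ 1, the smallest root in [0, 1] is s = 1.)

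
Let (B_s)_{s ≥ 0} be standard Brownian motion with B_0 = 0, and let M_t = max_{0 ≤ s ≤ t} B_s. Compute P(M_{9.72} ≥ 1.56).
P(M_{9.72} ≥ 1.56) = 2·P(B_{9.72} ≥ 1.56) = 2(1 − Φ(1.56/√9.72)) ≈ 0.6168

By the reflection principle for Brownian motion, P(M_t ≥ a) = 2 · P(B_t ≥ a) for a ≥ 0. Since B_t ~ N(0, t), P(B_t ≥ 1.56) = 1 − Φ(1.56/√t) = 1 − Φ(1.56/√9.72) = 1 − Φ(0.5004). So
  P(M_{9.72} ≥ 1.56) = 2(1 − Φ(0.5004)) ≈ 0.6168.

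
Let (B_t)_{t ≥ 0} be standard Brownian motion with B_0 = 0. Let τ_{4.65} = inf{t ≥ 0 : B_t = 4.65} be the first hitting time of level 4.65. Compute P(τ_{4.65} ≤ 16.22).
P(τ_{4.65} ≤ 16.22) = 2(1 − Φ(4.65/√16.22)) = 2(1 − Φ(1.1546)) ≈ 0.2483

By the reflection principle for standard BM, P(τ_b ≤ t) = 2 · P(B_t ≥ b). Since B_t ~ N(0, t), P(B_t ≥ 4.65) = 1 − Φ(4.65/√t) = 1 − Φ(4.65/√16.22) = 1 − Φ(1.1546) ≈ 0.12413. Doubling: P(τ_{4.65} ≤ 16.22) ≈ 2 · 0.12413 = 0.24826 ≈ 0.2483.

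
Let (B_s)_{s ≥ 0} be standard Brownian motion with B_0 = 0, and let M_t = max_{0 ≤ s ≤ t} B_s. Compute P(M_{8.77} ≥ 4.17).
P(M_{8.77} ≥ 4.17) = 2·P(B_{8.77} ≥ 4.17) = 2(1 − Φ(4.17/√8.77)) ≈ 0.1591

By the reflection principle for Brownian motion, P(M_t ≥ a) = 2 · P(B_t ≥ a) for a ≥ 0. Since B_t ~ N(0, t), P(B_t ≥ 4.17) = 1 − Φ(4.17/√t) = 1 − Φ(4.17/√8.77) = 1 − Φ(1.4081). So
  P(M_{8.77} ≥ 4.17) = 2(1 − Φ(1.4081)) ≈ 0.1591.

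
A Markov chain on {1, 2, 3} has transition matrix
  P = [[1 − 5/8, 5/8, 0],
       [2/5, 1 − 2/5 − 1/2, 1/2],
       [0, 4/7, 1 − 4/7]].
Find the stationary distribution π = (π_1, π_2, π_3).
π = (128/503, 200/503, 175/503)

This is a birth-death chain on three states, which satisfies detailed balance: π_1 · P_{12} = π_2 · P_{21} and π_2 · P_{23} = π_3 · P_{32}.
From π_1 · 5/8 = π_2 · 2/5: π_2/π_1 = (5/8)/(2/5) = 25/16.
From π_2 · 1/2 = π_3 · 4/7: π_3/π_2 = (1/2)/(4/7) = 7/8.
Take π_1 proportional to 1; then unnormalized π = (1, 25/16, 175/128). Normalize by dividing by the sum 503/128:
  π = (128/503, 200/503, 175/503).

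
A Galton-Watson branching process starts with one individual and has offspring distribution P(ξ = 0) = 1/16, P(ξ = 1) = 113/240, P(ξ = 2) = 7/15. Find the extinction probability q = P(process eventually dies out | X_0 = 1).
q = 15/112

The pgf is f(s) = 1/16 + 113/240·s + 7/15·s². The extinction probability q is the smallest fixed point of f in [0, 1]. Setting s = f(s):
  7/15·s² + (113/240 − 1)·s + 1/16 = 0
  7/15·s² − (1/16 + 7/15)·s + 1/16 = 0
which factors as (s − 1)·(7/15·s − 1/16) = 0, giving roots s = 1 and s = (1/16)/(7/15) = 15/112.
Mean offspring μ = 113/240 + 2·7/15 = 337/240 > 1 (supercritical), so q < 1. The extinction probability is the smaller root: q = (1/16)/(7/15) = 15/112.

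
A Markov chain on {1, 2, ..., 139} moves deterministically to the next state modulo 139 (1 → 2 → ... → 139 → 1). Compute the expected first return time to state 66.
E[T_66 | X_0 = 66] = 139

The chain cycles deterministically, so starting at state 66 it returns in exactly 139 steps. Equivalently, the stationary distribution is uniform π_j = 1/139 for every state j, so by Kac's formula E[T_66] = 1/π_66 = 139.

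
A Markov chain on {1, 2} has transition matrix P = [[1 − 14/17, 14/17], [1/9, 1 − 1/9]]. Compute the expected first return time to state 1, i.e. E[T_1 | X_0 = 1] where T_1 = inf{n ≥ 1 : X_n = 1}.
E[T_1 | X_0 = 1] = 1/π_1 = 143/17

For an irreducible recurrent Markov chain with stationary distribution π, E[T_i | X_0 = i] = 1/π_i (Kac's formula). Here π_1 = (1/9)/(14/17 + 1/9) = (1/9)/(143/153) = 17/143, so E[T_1 | X_0 = 1] = 1/π_1 = (14/17 + 1/9)/(1/9) = (143/153)/(1/9) = 143/17.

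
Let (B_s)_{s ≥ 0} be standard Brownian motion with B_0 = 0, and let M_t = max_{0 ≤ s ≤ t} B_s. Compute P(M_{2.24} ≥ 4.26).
P(M_{2.24} ≥ 4.26) = 2·P(B_{2.24} ≥ 4.26) = 2(1 − Φ(4.26/√2.24)) ≈ 0.0044

By the reflection principle for Brownian motion, P(M_t ≥ a) = 2 · P(B_t ≥ a) for a ≥ 0. Since B_t ~ N(0, t), P(B_t ≥ 4.26) = 1 − Φ(4.26/√t) = 1 − Φ(4.26/√2.24) = 1 − Φ(2.8463). So
  P(M_{2.24} ≥ 4.26) = 2(1 − Φ(2.8463)) ≈ 0.0044.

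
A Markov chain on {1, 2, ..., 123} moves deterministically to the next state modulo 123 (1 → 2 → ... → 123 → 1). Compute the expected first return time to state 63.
E[T_63 | X_0 = 63] = 123

The chain cycles deterministically, so starting at state 63 it returns in exactly 123 steps. Equivalently, the stationary distribution is uniform π_j = 1/123 for every state j, so by Kac's formula E[T_63] = 1/π_63 = 123.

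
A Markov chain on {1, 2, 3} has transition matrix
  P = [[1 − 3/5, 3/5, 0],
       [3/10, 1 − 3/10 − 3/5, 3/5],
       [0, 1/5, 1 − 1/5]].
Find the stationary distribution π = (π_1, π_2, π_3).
π = (1/9, 2/9, 2/3)

This is a birth-death chain on three states, which satisfies detailed balance: π_1 · P_{12} = π_2 · P_{21} and π_2 · P_{23} = π_3 · P_{32}.
From π_1 · 3/5 = π_2 · 3/10: π_2/π_1 = (3/5)/(3/10) = 2.
From π_2 · 3/5 = π_3 · 1/5: π_3/π_2 = (3/5)/(1/5) = 3.
Take π_1 proportional to 1; then unnormalized π = (1, 2, 6). Normalize by dividing by the sum 9:
  π = (1/9, 2/9, 2/3).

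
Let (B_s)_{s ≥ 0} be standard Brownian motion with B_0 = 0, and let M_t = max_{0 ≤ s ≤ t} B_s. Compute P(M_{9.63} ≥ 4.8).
P(M_{9.63} ≥ 4.8) = 2·P(B_{9.63} ≥ 4.8) = 2(1 − Φ(4.8/√9.63)) ≈ 0.1219

By the reflection principle for Brownian motion, P(M_t ≥ a) = 2 · P(B_t ≥ a) for a ≥ 0. Since B_t ~ N(0, t), P(B_t ≥ 4.8) = 1 − Φ(4.8/√t) = 1 − Φ(4.8/√9.63) = 1 − Φ(1.5468). So
  P(M_{9.63} ≥ 4.8) = 2(1 − Φ(1.5468)) ≈ 0.1219.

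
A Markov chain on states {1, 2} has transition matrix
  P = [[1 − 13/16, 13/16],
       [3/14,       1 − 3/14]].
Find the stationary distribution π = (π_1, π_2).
π_1 = 24/115, π_2 = 91/115

Solve πP = π with π_1 + π_2 = 1. From πP = π: π_1 · (1 − 13/16) + π_2 · 3/14 = π_1 ⇒ π_2 · 3/14 = π_1 · 13/16 ⇒ π_2/π_1 = (13/16)/(3/14) = 91/24. Together with π_1 + π_2 = 1:
  π_1 = (3/14)/(13/16 + 3/14) = (3/14)/(115/112) = 24/115,
  π_2 = (13/16)/(13/16 + 3/14) = (13/16)/(115/112) = 91/115.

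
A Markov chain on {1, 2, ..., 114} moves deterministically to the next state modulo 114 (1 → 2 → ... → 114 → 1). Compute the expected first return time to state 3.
E[T_3 | X_0 = 3] = 114

The chain cycles deterministically, so starting at state 3 it returns in exactly 114 steps. Equivalently, the stationary distribution is uniform π_j = 1/114 for every state j, so by Kac's formula E[T_3] = 1/π_3 = 114.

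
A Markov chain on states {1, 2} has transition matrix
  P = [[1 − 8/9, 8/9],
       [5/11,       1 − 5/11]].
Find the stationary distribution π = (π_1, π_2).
π_1 = 45/133, π_2 = 88/133

Solve πP = π with π_1 + π_2 = 1. From πP = π: π_1 · (1 − 8/9) + π_2 · 5/11 = π_1 ⇒ π_2 · 5/11 = π_1 · 8/9 ⇒ π_2/π_1 = (8/9)/(5/11) = 88/45. Together with π_1 + π_2 = 1:
  π_1 = (5/11)/(8/9 + 5/11) = (5/11)/(133/99) = 45/133,
  π_2 = (8/9)/(8/9 + 5/11) = (8/9)/(133/99) = 88/133.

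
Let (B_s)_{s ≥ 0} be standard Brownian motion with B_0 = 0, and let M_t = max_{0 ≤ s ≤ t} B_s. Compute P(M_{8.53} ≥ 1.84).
P(M_{8.53} ≥ 1.84) = 2·P(B_{8.53} ≥ 1.84) = 2(1 − Φ(1.84/√8.53)) ≈ 0.5287

By the reflection principle for Brownian motion, P(M_t ≥ a) = 2 · P(B_t ≥ a) for a ≥ 0. Since B_t ~ N(0, t), P(B_t ≥ 1.84) = 1 − Φ(1.84/√t) = 1 − Φ(1.84/√8.53) = 1 − Φ(0.6300). So
  P(M_{8.53} ≥ 1.84) = 2(1 − Φ(0.6300)) ≈ 0.5287.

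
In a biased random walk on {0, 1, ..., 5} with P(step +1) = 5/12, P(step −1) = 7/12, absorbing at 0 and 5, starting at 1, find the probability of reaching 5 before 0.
P(hit 5 before 0) = (1 − (7/5)^1) / (1 − (7/5)^5) = 625/6841

Let u_k denote P(reach 5 before 0 | start at k). Boundary: u_0 = 0, u_5 = 1. Recurrence: u_k = 5/12·u_{k+1} + 7/12·u_{k-1} for 1 ≤ k ≤ 4. Try u_k = A + B·r^k with r = q/p = (7/12)/(5/12) = 7/5. Substitution satisfies the recurrence; boundary conditions give:
  u_k = (1 − r^k) / (1 − r^N) = (1 − (7/5)^1) / (1 − (7/5)^5) = 625/6841.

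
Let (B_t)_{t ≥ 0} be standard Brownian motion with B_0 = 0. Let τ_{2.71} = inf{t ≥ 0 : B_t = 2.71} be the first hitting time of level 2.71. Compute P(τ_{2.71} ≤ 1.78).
P(τ_{2.71} ≤ 1.78) = 2(1 − Φ(2.71/√1.78)) = 2(1 − Φ(2.0312)) ≈ 0.0422

By the reflection principle for standard BM, P(τ_b ≤ t) = 2 · P(B_t ≥ b). Since B_t ~ N(0, t), P(B_t ≥ 2.71) = 1 − Φ(2.71/√t) = 1 − Φ(2.71/√1.78) = 1 − Φ(2.0312) ≈ 0.02112. Doubling: P(τ_{2.71} ≤ 1.78) ≈ 2 · 0.02112 = 0.04224 ≈ 0.0422.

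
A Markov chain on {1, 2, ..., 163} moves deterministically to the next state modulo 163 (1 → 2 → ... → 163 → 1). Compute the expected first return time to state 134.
E[T_134 | X_0 = 134] = 163

The chain cycles deterministically, so starting at state 134 it returns in exactly 163 steps. Equivalently, the stationary distribution is uniform π_j = 1/163 for every state j, so by Kac's formula E[T_134] = 1/π_134 = 163.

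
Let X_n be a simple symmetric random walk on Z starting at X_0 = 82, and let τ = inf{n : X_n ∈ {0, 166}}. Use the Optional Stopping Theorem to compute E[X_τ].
E[X_τ] = 82

X_n is a martingale and τ is a bounded-mean stopping time (indeed τ is finite a.s. with bounded expectation since the walk is in a bounded region). By the OST, E[X_τ] = E[X_0] = 82. Equivalently: E[X_τ] = 166 · P(hit 166 first) + 0 · P(hit 0 first) = 166 · (82/166) = 82.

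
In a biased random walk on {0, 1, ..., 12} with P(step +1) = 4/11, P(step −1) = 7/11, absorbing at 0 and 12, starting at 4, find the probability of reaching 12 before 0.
P(hit 12 before 0) = (1 − (7/4)^4) / (1 − (7/4)^12) = 65536/6444993

Let u_k denote P(reach 12 before 0 | start at k). Boundary: u_0 = 0, u_12 = 1. Recurrence: u_k = 4/11·u_{k+1} + 7/11·u_{k-1} for 1 ≤ k ≤ 11. Try u_k = A + B·r^k with r = q/p = (7/11)/(4/11) = 7/4. Substitution satisfies the recurrence; boundary conditions give:
  u_k = (1 − r^k) / (1 − r^N) = (1 − (7/4)^4) / (1 − (7/4)^12) = 65536/6444993.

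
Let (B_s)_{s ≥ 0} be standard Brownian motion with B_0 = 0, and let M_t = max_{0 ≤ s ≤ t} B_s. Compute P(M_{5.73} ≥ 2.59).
P(M_{5.73} ≥ 2.59) = 2·P(B_{5.73} ≥ 2.59) = 2(1 − Φ(2.59/√5.73)) ≈ 0.2793

By the reflection principle for Brownian motion, P(M_t ≥ a) = 2 · P(B_t ≥ a) for a ≥ 0. Since B_t ~ N(0, t), P(B_t ≥ 2.59) = 1 − Φ(2.59/√t) = 1 − Φ(2.59/√5.73) = 1 − Φ(1.0820). So
  P(M_{5.73} ≥ 2.59) = 2(1 − Φ(1.0820)) ≈ 0.2793.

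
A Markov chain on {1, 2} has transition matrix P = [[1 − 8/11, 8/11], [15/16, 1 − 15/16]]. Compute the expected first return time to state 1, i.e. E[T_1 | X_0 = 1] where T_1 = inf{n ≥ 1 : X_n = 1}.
E[T_1 | X_0 = 1] = 1/π_1 = 293/165

For an irreducible recurrent Markov chain with stationary distribution π, E[T_i | X_0 = i] = 1/π_i (Kac's formula). Here π_1 = (15/16)/(8/11 + 15/16) = (15/16)/(293/176) = 165/293, so E[T_1 | X_0 = 1] = 1/π_1 = (8/11 + 15/16)/(15/16) = (293/176)/(15/16) = 293/165.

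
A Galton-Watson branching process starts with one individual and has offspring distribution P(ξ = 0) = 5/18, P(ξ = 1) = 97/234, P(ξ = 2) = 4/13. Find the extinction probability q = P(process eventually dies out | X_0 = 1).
q = 65/72

The pgf is f(s) = 5/18 + 97/234·s + 4/13·s². The extinction probability q is the smallest fixed point of f in [0, 1]. Setting s = f(s):
  4/13·s² + (97/234 − 1)·s + 5/18 = 0
  4/13·s² − (5/18 + 4/13)·s + 5/18 = 0
which factors as (s − 1)·(4/13·s − 5/18) = 0, giving roots s = 1 and s = (5/18)/(4/13) = 65/72.
Mean offspring μ = 97/234 + 2·4/13 = 241/234 > 1 (supercritical), so q < 1. The extinction probability is the smaller root: q = (5/18)/(4/13) = 65/72.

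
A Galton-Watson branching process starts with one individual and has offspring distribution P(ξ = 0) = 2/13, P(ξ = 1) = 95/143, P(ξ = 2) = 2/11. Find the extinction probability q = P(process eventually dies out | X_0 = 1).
q = 11/13

The pgf is f(s) = 2/13 + 95/143·s + 2/11·s². The extinction probability q is the smallest fixed point of f in [0, 1]. Setting s = f(s):
  2/11·s² + (95/143 − 1)·s + 2/13 = 0
  2/11·s² − (2/13 + 2/11)·s + 2/13 = 0
which factors as (s − 1)·(2/11·s − 2/13) = 0, giving roots s = 1 and s = (2/13)/(2/11) = 11/13.
Mean offspring μ = 95/143 + 2·2/11 = 147/143 > 1 (supercritical), so q < 1. The extinction probability is the smaller root: q = (2/13)/(2/11) = 11/13.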